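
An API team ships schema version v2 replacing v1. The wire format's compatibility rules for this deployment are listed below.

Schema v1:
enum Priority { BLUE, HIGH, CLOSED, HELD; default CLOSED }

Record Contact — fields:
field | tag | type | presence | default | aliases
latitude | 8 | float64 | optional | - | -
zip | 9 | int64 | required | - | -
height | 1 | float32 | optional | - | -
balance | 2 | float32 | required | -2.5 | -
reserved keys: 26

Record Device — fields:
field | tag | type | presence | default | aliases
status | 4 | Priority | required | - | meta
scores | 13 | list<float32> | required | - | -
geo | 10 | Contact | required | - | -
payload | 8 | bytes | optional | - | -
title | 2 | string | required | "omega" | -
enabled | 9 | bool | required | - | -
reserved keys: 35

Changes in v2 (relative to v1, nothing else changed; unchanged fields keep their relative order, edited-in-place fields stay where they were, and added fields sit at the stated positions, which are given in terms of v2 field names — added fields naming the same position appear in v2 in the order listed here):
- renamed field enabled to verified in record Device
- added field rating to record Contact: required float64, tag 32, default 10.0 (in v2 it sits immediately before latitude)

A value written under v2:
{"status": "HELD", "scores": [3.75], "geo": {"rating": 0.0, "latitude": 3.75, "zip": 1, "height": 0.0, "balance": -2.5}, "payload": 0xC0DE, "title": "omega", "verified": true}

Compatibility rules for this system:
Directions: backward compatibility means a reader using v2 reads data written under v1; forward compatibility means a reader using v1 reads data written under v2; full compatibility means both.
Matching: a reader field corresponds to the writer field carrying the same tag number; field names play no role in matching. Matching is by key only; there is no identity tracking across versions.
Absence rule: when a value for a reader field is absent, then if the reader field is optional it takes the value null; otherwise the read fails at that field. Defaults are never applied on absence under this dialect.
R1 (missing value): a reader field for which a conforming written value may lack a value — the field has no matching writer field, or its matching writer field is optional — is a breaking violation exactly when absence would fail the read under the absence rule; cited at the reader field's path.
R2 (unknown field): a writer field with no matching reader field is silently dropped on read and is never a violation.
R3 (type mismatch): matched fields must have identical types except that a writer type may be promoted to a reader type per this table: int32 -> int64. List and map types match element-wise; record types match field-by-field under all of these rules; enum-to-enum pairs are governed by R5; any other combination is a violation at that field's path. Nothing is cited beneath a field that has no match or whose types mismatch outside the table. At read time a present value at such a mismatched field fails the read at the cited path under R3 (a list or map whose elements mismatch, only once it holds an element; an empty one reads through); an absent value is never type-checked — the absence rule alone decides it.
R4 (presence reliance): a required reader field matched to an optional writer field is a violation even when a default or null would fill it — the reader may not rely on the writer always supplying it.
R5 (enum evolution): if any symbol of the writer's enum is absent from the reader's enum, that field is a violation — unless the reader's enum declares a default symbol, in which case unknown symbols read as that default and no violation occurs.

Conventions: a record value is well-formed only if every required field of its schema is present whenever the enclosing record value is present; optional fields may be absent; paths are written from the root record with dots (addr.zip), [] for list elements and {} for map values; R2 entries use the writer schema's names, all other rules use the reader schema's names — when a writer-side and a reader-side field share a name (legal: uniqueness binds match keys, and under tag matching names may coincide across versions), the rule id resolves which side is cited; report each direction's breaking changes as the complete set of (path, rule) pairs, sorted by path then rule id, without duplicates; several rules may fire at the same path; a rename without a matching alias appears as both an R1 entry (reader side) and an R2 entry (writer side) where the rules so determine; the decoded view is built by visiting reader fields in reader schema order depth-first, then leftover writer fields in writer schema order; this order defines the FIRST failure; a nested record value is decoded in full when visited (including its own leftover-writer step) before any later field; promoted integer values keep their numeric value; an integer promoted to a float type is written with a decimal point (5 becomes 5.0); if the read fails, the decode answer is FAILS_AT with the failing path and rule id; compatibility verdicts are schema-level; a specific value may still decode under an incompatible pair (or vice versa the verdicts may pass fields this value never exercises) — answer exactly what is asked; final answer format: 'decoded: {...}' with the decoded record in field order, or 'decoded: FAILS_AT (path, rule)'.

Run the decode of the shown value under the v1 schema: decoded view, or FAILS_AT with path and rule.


decoded: {"status": "HELD", "scores": [3.75], "geo": {"latitude": 3.75, "zip": 1, "height": 0.0, "balance": -2.5}, "payload": 0xC0DE, "title": "omega", "enabled": true}

each type pair in Device: writer, then reader
decode walk for Device under reader schema v1:
  status := "HELD"
  scores := [3.75]
  geo.latitude := 3.75
  geo.zip := 1
  geo.height := 0.0
  geo.balance := -2.5
  writer geo.rating: unmatched, discarded
  payload := 0xC0DE
  title := "omega"
  enabled := true (from writer verified)
  => decoded: {"status": "HELD", "scores": [3.75], "geo": {"latitude": 3.75, "zip": 1, "height": 0.0, "balance": -2.5}, "payload": 0xC0DE, "title": "omega", "enabled": true}
the rest of the Device diff is inert for this question:
  renamed field enabled to verified in record Device -> fires no rule on Device under this dialect and leaves the result unchanged
  added field rating to record Contact: required float64, tag 32, default 10.0 (in v2 it sits immediately before latitude) -> shifts the Device verdicts, not this decode


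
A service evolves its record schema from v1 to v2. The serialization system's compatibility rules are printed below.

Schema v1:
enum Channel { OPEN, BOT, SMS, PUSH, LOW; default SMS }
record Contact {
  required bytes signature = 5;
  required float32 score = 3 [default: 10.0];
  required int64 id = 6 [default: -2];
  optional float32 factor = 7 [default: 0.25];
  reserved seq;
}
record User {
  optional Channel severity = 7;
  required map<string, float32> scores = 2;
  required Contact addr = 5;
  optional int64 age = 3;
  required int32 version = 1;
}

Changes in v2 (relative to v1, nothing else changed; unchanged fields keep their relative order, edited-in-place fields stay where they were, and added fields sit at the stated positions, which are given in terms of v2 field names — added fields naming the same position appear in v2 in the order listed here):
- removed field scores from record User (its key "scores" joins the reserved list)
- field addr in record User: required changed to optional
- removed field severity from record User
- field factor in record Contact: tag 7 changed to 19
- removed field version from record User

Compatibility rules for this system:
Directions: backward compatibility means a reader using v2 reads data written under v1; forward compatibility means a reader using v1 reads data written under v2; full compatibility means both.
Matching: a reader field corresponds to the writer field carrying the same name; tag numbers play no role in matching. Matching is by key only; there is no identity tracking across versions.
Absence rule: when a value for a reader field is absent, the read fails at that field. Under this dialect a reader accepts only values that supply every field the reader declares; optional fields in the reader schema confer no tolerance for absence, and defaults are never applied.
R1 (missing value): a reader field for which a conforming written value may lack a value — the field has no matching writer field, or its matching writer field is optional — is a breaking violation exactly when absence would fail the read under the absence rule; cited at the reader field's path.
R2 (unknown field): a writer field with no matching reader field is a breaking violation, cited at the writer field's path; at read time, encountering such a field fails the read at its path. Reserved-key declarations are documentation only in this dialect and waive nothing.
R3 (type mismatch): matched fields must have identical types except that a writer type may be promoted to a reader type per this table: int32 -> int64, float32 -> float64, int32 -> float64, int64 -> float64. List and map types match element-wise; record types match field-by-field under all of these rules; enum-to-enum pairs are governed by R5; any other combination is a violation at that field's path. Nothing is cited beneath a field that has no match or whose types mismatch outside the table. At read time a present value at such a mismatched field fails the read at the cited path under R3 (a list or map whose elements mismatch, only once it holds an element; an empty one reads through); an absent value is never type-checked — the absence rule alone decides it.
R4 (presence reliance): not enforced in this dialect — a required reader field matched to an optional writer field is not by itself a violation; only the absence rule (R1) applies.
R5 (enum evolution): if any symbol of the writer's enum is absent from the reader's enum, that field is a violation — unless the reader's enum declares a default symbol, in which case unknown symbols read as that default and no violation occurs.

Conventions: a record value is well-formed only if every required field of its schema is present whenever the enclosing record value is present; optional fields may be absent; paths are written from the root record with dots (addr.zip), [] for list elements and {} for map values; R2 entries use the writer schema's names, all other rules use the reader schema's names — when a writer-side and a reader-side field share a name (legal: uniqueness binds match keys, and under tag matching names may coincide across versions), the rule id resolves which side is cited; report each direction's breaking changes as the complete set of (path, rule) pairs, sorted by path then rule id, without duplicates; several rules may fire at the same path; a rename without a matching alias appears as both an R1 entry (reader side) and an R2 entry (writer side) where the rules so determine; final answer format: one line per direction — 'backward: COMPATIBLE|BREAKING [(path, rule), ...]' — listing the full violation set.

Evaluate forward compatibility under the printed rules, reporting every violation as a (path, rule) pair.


forward: BREAKING [(addr, R1), (addr.factor, R1), (age, R1), (scores, R1), (severity, R1), (version, R1)]

in User below, arrows point writer -> reader
forward on User — v1 reading data written by v2:
  severity: no writer-side match
  scores: no writer-side match
  addr: paired with writer addr (Contact -> Contact; writer optional)
  age: paired with writer age (int64 -> int64; writer optional)
  version: no writer-side match
  addr.signature: paired with writer addr.signature (bytes -> bytes; writer required)
  addr.score: paired with writer addr.score (float32 -> float32; writer required)
  addr.id: paired with writer addr.id (int64 -> int64; writer required)
  addr.factor: paired with writer addr.factor (float32 -> float32; writer optional)
  breaking: (addr, R1)
  breaking: (addr.factor, R1)
  breaking: (age, R1)
  breaking: (scores, R1)
  breaking: (severity, R1)
  breaking: (version, R1)
  => forward: BREAKING (6)
remaining User differences; none change what is asked:
  removed field severity from record User -> fires only in the backward direction of User, which is not asked here
  field factor in record Contact: tag 7 changed to 19 -> no rule fires on it in User's dialect; the asked verdict holds


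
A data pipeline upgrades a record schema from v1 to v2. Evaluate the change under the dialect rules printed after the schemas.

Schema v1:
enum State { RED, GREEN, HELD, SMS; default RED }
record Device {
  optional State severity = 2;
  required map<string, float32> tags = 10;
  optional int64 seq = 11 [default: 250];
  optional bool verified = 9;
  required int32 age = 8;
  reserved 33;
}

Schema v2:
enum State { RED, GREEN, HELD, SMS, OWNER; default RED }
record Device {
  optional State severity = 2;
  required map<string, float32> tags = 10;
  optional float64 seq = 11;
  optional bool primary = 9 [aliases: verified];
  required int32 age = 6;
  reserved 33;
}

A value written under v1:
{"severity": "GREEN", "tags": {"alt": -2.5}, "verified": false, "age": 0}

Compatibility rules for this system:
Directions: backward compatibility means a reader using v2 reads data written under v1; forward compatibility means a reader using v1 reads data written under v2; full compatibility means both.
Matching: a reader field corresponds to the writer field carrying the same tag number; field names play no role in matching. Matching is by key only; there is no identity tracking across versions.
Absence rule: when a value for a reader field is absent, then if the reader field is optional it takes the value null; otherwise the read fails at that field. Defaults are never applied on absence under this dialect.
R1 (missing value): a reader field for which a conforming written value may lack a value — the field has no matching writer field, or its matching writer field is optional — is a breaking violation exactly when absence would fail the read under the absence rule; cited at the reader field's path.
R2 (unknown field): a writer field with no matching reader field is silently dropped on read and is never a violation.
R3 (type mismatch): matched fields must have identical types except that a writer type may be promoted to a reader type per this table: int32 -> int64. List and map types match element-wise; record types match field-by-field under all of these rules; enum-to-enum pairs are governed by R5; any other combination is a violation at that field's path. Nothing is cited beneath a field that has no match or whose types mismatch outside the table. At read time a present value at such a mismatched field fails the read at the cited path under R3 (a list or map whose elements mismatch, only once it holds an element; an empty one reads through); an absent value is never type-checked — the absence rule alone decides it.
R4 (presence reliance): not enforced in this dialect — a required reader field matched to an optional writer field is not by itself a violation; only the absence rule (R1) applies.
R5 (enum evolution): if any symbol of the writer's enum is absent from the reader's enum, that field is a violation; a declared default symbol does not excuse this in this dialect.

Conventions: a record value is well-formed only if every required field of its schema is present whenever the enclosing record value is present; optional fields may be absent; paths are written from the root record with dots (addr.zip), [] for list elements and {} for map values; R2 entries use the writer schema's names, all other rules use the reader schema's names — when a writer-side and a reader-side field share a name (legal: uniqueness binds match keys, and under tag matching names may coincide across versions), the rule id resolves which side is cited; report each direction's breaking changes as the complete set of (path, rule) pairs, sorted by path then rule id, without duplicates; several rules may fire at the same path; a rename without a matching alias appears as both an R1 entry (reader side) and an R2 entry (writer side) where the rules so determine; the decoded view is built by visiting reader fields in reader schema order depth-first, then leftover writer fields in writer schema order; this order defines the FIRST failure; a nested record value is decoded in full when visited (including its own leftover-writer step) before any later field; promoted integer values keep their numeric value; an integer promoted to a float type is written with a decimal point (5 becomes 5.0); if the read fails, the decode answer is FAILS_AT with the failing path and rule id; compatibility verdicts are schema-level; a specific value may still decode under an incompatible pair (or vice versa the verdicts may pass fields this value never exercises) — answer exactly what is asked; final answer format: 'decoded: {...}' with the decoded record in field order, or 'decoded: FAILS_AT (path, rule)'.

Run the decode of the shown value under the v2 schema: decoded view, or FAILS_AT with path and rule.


in Device below, arrows point writer -> reader
decode (reader v2):
  severity := "GREEN"
  tags := {"alt": -2.5}
  seq := null (not supplied -> null)
  primary := false (from writer verified)
  read fails at age under R1 (no fill)
  => FAILS_AT (age, R1)
the other Device changes do not affect what is asked:
  field seq in record Device: type int64 changed to float64 (its default is dropped) -> matters for Device compatibility verdicts, not for this value's decode
  enum State (field severity in record Device): symbol OWNER added -> matters for Device compatibility verdicts, not for this value's decode
  renamed field verified to primary in record Device (alias verified declared on the renamed field) -> triggers nothing under the printed rules; the Device answer is the same either way

decoded: FAILS_AT (age, R1)


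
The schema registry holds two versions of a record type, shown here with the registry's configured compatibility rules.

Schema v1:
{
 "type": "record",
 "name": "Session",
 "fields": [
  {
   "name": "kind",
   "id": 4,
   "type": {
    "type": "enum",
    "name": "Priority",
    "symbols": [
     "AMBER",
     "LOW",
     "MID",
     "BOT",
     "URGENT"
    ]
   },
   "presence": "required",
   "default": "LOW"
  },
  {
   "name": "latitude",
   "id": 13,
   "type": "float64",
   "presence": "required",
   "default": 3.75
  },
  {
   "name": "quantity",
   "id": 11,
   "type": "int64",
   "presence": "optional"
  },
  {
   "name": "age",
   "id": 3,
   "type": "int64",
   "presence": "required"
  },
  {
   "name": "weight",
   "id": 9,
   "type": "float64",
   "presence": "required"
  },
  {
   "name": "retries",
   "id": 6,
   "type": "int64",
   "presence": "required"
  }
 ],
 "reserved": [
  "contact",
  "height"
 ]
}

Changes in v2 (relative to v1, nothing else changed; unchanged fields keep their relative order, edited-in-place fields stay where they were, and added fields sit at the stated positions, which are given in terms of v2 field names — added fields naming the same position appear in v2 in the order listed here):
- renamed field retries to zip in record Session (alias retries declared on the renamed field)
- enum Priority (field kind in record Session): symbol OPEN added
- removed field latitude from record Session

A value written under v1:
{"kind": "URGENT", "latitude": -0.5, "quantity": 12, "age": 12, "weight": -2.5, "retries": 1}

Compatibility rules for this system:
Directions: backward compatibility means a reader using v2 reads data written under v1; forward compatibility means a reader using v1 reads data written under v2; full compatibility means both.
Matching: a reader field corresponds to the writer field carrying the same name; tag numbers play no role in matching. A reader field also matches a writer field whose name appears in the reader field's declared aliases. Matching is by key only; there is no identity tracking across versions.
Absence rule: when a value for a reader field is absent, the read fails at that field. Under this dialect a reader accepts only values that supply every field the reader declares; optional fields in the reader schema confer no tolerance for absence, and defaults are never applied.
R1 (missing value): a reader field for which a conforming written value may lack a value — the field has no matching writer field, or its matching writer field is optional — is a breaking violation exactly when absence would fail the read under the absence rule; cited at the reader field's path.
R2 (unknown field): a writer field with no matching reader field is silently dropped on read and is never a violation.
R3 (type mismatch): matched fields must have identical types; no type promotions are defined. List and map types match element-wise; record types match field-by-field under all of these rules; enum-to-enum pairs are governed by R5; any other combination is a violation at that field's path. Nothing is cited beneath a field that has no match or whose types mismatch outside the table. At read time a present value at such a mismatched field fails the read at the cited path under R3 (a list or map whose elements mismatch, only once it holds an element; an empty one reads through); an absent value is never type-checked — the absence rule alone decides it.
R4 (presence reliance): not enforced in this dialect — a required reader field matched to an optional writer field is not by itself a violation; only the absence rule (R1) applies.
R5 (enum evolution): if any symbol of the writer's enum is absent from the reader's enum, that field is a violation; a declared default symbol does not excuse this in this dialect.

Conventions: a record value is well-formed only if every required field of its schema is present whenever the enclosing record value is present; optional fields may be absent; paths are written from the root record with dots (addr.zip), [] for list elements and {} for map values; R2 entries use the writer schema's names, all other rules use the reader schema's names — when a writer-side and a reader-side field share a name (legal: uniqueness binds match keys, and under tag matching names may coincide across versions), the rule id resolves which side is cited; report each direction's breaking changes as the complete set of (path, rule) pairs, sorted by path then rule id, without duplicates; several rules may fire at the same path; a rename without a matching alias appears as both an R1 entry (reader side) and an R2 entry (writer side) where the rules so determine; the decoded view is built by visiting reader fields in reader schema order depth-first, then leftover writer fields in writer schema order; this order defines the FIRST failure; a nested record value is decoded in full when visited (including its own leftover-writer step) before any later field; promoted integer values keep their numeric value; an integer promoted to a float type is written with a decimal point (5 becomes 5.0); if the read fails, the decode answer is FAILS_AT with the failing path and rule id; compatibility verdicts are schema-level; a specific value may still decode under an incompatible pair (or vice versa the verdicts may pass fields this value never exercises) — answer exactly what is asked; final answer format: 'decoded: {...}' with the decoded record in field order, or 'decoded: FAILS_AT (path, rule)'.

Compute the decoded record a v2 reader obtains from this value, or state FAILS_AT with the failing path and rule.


arrows below run writer -> reader for Session
migrating the Session value to v2:
  kind := "URGENT"
  quantity := 12
  age := 12
  weight := -2.5
  zip := 1 (from writer retries)
  writer latitude: no reader field; dropped
  => decoded: {"kind": "URGENT", "quantity": 12, "age": 12, "weight": -2.5, "zip": 1}
the other Session changes do not affect what is asked:
  enum Priority (field kind in record Session): symbol OPEN added -> affects the rule determinations only; this particular Session value decodes identically

decoded: {"kind": "URGENT", "quantity": 12, "age": 12, "weight": -2.5, "zip": 1}


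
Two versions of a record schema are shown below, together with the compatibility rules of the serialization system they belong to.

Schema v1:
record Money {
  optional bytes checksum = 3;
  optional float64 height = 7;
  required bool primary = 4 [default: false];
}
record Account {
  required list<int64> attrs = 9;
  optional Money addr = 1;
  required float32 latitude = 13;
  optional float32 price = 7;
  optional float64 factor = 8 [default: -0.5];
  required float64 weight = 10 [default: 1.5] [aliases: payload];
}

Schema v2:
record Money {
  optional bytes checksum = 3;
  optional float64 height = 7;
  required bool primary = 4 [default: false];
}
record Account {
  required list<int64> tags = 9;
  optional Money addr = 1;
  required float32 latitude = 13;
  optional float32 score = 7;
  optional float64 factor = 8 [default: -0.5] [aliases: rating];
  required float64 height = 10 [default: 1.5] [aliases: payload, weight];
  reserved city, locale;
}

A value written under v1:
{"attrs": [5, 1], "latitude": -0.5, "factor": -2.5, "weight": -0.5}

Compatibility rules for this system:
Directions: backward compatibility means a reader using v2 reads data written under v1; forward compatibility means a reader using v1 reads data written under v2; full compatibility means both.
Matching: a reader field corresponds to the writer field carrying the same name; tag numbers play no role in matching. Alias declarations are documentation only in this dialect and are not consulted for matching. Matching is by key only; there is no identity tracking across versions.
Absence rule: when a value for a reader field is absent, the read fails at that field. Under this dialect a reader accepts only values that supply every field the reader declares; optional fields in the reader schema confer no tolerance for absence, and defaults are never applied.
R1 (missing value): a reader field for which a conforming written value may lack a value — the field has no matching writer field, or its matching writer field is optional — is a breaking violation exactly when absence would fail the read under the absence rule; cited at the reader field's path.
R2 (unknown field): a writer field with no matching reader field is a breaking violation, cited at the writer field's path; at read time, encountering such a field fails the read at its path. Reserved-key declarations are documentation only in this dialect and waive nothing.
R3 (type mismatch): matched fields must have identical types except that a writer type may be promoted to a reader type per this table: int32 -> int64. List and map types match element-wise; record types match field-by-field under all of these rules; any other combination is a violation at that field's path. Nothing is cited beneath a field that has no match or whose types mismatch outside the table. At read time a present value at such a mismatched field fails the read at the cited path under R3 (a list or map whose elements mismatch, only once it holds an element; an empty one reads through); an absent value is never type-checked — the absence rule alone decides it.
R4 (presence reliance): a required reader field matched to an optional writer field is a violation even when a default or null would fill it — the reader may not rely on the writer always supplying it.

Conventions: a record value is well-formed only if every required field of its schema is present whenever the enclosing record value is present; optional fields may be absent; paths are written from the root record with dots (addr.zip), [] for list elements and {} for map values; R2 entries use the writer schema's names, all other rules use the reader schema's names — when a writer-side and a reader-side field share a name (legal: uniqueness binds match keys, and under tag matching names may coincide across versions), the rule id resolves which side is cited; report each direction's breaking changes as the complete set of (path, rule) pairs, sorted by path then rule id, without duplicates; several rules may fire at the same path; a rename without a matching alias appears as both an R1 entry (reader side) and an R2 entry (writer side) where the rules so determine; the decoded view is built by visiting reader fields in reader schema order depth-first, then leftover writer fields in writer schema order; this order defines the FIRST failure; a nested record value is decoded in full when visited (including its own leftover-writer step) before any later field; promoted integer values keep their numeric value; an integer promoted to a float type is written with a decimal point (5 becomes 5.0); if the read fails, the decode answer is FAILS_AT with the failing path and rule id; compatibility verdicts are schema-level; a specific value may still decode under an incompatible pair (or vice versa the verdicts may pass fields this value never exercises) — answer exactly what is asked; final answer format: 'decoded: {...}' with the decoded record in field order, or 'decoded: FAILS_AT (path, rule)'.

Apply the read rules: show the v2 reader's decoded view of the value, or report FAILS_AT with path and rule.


in Account below, arrows point writer -> reader
decode walk for Account under reader schema v2:
  read fails at tags under R1 (no fill)
  => FAILS_AT (tags, R1)
diffs on Account not affecting the asked answer:
  renamed field price to score in record Account -> schema-level compatibility only; this Account value's decode is unchanged
  renamed field weight to height in record Account (alias weight declared on the renamed field) -> schema-level compatibility only; this Account value's decode is unchanged

decoded: FAILS_AT (tags, R1)


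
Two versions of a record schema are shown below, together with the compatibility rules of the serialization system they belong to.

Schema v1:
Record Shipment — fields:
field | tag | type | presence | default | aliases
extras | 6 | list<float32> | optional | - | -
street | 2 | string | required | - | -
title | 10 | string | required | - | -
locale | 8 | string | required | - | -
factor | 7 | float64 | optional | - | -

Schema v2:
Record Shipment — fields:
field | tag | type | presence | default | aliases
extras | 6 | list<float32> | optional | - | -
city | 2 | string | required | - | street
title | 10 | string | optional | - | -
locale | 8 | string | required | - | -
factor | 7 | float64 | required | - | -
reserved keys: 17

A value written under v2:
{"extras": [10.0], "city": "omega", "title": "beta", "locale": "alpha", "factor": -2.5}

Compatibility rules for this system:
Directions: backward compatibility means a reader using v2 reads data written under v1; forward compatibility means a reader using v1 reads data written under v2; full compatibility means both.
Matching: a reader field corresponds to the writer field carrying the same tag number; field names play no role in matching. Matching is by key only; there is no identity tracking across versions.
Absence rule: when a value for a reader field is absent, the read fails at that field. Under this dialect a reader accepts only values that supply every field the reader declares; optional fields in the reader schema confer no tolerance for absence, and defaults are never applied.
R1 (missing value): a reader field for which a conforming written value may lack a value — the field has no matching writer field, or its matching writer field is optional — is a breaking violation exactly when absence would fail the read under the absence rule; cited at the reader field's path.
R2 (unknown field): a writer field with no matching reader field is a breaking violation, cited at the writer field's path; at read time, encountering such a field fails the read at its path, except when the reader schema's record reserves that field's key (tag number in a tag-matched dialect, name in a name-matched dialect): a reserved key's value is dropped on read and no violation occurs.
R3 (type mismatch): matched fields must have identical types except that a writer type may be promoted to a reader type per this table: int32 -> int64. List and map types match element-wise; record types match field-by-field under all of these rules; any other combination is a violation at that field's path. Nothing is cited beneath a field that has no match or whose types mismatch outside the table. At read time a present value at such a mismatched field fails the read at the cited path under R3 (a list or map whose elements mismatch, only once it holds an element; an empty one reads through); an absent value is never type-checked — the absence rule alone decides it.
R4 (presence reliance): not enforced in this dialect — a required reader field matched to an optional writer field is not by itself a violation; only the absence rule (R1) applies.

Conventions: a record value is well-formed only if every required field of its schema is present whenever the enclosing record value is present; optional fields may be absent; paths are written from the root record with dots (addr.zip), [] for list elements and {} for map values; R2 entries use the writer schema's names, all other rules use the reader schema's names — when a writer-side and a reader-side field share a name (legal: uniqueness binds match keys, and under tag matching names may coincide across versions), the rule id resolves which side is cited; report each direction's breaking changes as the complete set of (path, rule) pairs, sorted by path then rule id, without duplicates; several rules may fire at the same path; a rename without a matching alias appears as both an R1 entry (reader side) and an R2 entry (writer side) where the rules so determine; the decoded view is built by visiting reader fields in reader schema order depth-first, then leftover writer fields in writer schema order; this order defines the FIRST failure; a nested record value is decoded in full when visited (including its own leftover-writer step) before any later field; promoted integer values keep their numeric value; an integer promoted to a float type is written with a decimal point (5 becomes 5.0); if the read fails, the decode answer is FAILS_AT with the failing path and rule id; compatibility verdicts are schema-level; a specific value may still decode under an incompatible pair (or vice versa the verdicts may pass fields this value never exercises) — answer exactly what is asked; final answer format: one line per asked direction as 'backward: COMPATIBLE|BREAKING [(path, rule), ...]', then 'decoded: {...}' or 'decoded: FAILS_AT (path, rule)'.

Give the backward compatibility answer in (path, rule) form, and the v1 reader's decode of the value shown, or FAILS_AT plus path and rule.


backward: BREAKING [(extras, R1), (factor, R1)]; decoded: {"extras": [10.0], "street": "omega", "title": "beta", "locale": "alpha", "factor": -2.5}

in Shipment below, arrows point writer -> reader
backward for Shipment (reader v2, writer v1):
  extras <- extras (list<float32> -> list<float32>, writer optional)
  city <- street (string -> string, writer required)
  title <- title (string -> string, writer required)
  locale <- locale (string -> string, writer required)
  factor <- factor (float64 -> float64, writer optional)
  breaking: (extras, R1)
  breaking: (factor, R1)
  backward on Shipment therefore BREAKING (2)
decode (reader v1):
  extras := [10.0]
  street := "omega" (from writer city)
  title := "beta"
  locale := "alpha"
  factor := -2.5
  => decoded: {"extras": [10.0], "street": "omega", "title": "beta", "locale": "alpha", "factor": -2.5}
diffs on Shipment not affecting the asked answer:
  field factor in record Shipment: optional changed to required -> its effect on Shipment is confined to the forward direction, not asked
  renamed field street to city in record Shipment (alias street declared on the renamed field) -> no rule fires on it in Shipment's dialect; the asked verdict holds
  field title in record Shipment: required changed to optional -> its effect on Shipment is confined to the forward direction, not asked


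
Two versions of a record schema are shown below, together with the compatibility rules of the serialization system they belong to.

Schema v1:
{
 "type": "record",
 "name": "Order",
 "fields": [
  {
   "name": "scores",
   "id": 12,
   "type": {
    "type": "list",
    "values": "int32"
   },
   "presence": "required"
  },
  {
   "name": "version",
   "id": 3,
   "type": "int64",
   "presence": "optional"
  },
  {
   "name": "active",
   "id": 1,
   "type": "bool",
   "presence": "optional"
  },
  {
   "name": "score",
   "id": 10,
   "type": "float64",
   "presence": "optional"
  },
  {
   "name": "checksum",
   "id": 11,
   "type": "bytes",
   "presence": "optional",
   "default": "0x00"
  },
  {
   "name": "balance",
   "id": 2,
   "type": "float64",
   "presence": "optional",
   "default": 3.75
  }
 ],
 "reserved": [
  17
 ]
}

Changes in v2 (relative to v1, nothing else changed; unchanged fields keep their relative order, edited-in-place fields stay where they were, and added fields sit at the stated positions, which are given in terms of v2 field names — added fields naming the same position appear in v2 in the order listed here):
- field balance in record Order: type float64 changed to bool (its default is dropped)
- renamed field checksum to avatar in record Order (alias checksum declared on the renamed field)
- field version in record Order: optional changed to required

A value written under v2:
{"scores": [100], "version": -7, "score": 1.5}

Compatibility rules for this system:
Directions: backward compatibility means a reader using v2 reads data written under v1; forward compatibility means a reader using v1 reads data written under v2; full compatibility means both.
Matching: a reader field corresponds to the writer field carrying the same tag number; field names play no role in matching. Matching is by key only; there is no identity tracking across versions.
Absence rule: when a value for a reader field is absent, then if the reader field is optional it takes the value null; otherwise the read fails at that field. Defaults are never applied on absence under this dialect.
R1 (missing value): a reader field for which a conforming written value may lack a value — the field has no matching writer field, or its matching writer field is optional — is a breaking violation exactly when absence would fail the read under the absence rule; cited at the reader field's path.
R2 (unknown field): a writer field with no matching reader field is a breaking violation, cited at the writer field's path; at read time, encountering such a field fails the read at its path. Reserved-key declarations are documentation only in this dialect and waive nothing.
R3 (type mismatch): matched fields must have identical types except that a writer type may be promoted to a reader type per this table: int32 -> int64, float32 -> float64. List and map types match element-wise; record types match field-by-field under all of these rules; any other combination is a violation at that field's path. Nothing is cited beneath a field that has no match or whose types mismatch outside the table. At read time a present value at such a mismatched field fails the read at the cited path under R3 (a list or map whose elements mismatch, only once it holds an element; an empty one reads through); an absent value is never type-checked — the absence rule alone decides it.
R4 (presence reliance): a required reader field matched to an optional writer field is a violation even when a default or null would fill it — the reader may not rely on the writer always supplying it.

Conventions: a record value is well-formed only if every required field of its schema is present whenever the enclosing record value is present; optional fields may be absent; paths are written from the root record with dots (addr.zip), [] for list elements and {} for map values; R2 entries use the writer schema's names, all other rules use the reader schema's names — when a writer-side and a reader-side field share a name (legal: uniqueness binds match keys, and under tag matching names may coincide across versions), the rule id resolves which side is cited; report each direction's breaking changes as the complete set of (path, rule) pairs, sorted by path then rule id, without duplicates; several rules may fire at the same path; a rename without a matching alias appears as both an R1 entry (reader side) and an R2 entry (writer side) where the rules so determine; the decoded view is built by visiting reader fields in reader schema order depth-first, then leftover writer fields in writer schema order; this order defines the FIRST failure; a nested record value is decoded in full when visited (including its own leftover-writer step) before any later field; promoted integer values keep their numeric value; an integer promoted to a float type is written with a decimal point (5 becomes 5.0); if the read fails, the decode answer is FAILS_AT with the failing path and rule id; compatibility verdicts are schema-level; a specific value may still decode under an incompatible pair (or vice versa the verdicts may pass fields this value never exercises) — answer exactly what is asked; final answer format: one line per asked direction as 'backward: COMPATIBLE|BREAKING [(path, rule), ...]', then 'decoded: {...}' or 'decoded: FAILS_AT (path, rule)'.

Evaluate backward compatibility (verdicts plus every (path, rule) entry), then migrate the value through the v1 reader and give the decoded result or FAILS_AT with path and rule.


the writer's type comes first in each Order pair
backward analysis of Order with v2 as reader and v1 as writer:
  scores: paired with writer scores (list<int32> -> list<int32>; writer required)
  version: paired with writer version (int64 -> int64; writer optional)
  active: paired with writer active (bool -> bool; writer optional)
  score: paired with writer score (float64 -> float64; writer optional)
  avatar: paired with writer checksum (bytes -> bytes; writer optional)
  balance: paired with writer balance (float64 -> bool; writer optional)
  R3 fires at balance
  R1 fires at version
  R4 fires at version
  => backward verdict for Order: BREAKING, 3 violation(s)
decode walk for Order under reader schema v1:
  scores := [100]
  version := -7
  active := null (not supplied -> null)
  score := 1.5
  checksum := null (not supplied -> null)
  balance := null (not supplied -> null)
  => decoded: {"scores": [100], "version": -7, "active": null, "score": 1.5, "checksum": null, "balance": null}
remaining Order differences; none change what is asked:
  renamed field checksum to avatar in record Order (alias checksum declared on the renamed field) -> fires no rule on Order, leaving the asked answer as it is

backward: BREAKING [(balance, R3), (version, R1), (version, R4)]; decoded: {"scores": [100], "version": -7, "active": null, "score": 1.5, "checksum": null, "balance": null}
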